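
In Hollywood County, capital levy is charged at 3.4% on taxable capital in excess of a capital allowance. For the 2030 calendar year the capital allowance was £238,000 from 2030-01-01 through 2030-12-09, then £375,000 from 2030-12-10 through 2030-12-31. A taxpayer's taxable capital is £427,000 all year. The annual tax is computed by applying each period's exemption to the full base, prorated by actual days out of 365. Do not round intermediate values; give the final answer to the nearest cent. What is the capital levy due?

£6,145.24

2030-01-01 to 2030-12-09: 343 days, exemption £238,000 → (£427,000 − £238,000) × 3.4% × 343/365 = £6,038.6795
2030-12-10 to 2030-12-31: 22 days, exemption £375,000 → (£427,000 − £375,000) × 3.4% × 22/365 = £106.5644
Total = £6,145.2438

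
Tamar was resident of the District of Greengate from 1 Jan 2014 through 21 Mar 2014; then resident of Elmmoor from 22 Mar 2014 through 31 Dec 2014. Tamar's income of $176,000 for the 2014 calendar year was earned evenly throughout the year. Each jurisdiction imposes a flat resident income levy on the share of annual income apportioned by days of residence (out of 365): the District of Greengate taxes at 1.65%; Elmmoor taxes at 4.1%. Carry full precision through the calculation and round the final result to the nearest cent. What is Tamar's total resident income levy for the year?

$6,270.90

The District of Greengate, 1 Jan – 21 Mar 2014: 80 days → $176,000 × 1.65% × 80/365 = $636.4932
Elmmoor, 22 Mar – 31 Dec 2014: 285 days → $176,000 × 4.1% × 285/365 = $5,634.4110
Total = $6,270.9041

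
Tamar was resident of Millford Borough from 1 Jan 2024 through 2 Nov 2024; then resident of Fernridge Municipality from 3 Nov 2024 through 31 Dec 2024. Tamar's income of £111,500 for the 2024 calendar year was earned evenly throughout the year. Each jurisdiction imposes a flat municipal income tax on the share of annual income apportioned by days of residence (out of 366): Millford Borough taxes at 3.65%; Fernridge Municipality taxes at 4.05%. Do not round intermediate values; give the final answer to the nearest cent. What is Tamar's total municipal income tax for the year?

Millford Borough, 1 Jan – 2 Nov 2024: 307 days → £111,500 × 3.65% × 307/366 = £3,413.6974
Fernridge Municipality, 3 Nov – 31 Dec 2024: 59 days → £111,500 × 4.05% × 59/366 = £727.9488
Total = £4,141.6462

£4,141.65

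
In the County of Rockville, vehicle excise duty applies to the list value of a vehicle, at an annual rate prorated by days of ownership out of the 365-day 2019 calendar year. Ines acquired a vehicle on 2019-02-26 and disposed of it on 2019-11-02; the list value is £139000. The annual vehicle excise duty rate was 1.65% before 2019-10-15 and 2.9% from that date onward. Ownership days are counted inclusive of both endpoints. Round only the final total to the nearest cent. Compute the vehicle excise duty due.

2019-02-26 to 2019-10-14: 231 days at 1.65% → £139000 × 1.65% × 231/365 = £1451.5027
2019-10-15 to 2019-11-02: 19 days at 2.9% → £139000 × 2.9% × 19/365 = £209.8329
Total = £1661.3356

£1661.34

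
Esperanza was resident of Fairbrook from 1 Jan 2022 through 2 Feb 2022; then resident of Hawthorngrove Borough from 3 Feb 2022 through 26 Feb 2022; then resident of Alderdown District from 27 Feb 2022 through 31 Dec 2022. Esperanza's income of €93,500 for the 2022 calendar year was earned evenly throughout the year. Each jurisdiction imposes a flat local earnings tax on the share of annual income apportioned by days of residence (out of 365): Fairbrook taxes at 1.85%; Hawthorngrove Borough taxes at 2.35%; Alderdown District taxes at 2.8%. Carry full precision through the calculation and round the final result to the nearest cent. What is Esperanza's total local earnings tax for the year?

Fairbrook, 1 Jan – 2 Feb 2022: 33 days → €93,500 × 1.85% × 33/365 = €156.3884
Hawthorngrove Borough, 3 Feb – 26 Feb 2022: 24 days → €93,500 × 2.35% × 24/365 = €144.4767
Alderdown District, 27 Feb – 31 Dec 2022: 308 days → €93,500 × 2.8% × 308/365 = €2,209.1616
Total = €2,510.0267

€2,510.03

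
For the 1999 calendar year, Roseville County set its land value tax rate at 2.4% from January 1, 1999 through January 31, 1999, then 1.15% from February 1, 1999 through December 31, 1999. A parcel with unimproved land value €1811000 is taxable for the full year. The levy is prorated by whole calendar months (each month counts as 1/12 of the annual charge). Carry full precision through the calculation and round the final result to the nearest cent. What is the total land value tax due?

January 1 – January 31, 1999: 1 month at 2.4% → €1811000 × 2.4% × 1/12 = €3622.0000
February 1 – December 31, 1999: 11 months at 1.15% → €1811000 × 1.15% × 11/12 = €19090.9583
Total = €22712.9583

€22712.96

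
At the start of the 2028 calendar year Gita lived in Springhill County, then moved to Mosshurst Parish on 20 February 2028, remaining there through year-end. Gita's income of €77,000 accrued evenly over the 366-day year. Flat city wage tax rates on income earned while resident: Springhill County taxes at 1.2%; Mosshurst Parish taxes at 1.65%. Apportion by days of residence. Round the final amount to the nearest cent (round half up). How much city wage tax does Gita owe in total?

Springhill County, 1 January – 19 February 2028: 50 days → €77,000 × 1.2% × 50/366 = €126.2295
Mosshurst Parish, 20 February – 31 December 2028: 316 days → €77,000 × 1.65% × 316/366 = €1,096.9344
Total = €1,223.1639

€1,223.16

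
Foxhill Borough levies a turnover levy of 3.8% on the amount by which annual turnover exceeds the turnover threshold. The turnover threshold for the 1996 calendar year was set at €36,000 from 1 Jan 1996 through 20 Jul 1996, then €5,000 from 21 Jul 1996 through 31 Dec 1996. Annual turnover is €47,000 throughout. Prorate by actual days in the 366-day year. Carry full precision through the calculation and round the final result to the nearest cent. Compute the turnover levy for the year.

1 Jan – 20 Jul 1996: 202 days, exemption €36,000 → (€47,000 − €36,000) × 3.8% × 202/366 = €230.6995
21 Jul – 31 Dec 1996: 164 days, exemption €5,000 → (€47,000 − €5,000) × 3.8% × 164/366 = €715.1475
Total = €945.8470

€945.85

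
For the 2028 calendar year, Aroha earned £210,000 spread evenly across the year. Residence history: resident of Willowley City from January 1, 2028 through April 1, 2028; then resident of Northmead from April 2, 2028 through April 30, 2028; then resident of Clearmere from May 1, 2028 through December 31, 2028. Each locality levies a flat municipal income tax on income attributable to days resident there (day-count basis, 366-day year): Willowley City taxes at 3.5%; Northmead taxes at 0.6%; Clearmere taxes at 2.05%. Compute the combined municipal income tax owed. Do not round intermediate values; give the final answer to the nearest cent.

£4,829.14

Willowley City, January 1 – April 1, 2028: 92 days → £210,000 × 3.5% × 92/366 = £1,847.5410
Northmead, April 2 – April 30, 2028: 29 days → £210,000 × 0.6% × 29/366 = £99.8361
Clearmere, May 1 – December 31, 2028: 245 days → £210,000 × 2.05% × 245/366 = £2,881.7623
Total = £4,829.1393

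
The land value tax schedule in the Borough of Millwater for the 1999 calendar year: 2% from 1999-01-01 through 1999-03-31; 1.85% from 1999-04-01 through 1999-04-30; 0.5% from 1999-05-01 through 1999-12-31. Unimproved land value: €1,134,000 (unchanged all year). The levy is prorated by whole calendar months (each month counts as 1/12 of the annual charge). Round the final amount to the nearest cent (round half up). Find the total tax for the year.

€11,198.25

1999-01-01 to 1999-03-31: 3 months at 2% → €1,134,000 × 2% × 3/12 = €5,670.0000
1999-04-01 to 1999-04-30: 1 month at 1.85% → €1,134,000 × 1.85% × 1/12 = €1,748.2500
1999-05-01 to 1999-12-31: 8 months at 0.5% → €1,134,000 × 0.5% × 8/12 = €3,780.0000
Total = €11,198.2500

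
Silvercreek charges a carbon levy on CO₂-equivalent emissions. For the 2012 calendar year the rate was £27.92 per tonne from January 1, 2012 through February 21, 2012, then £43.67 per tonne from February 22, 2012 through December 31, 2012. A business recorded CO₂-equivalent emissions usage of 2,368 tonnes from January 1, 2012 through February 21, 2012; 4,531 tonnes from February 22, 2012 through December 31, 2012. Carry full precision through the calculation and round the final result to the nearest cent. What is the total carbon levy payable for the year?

£263,983.33

January 1 – February 21, 2012: 2,368 tonnes at £27.92/tonne → £66,114.56
February 22 – December 31, 2012: 4,531 tonnes at £43.67/tonne → £197,868.77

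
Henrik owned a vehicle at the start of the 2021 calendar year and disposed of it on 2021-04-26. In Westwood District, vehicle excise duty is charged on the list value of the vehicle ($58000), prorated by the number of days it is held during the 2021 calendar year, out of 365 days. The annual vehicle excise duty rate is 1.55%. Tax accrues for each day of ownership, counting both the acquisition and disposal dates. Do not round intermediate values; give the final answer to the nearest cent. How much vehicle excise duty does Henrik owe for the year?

$285.71

Days held (2021-01-01 to 2021-04-26): 116 out of 365
Tax = $58000 × 1.55% × 116/365 = $285.7096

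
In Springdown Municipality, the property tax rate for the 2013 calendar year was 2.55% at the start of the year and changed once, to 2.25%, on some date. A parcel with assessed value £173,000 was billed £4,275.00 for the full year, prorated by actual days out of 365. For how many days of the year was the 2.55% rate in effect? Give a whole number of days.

Let d = days at the first rate; then 365 − d days at the second rate.
£173,000 × [2.55%·d + 2.25%·(365−d)] / 365 = £4,275.00
Solving gives d = 269, so the new rate took effect on 27 Sep 2013.

269 days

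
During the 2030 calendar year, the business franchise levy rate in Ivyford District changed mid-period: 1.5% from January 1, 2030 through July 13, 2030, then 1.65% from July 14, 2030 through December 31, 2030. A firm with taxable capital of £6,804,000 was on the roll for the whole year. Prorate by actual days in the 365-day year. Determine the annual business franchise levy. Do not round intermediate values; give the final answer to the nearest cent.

£106,841.44

January 1 – July 13, 2030: 194 days at 1.5% → £6,804,000 × 1.5% × 194/365 = £54,245.5890
July 14 – December 31, 2030: 171 days at 1.65% → £6,804,000 × 1.65% × 171/365 = £52,595.8521
Total = £106,841.4411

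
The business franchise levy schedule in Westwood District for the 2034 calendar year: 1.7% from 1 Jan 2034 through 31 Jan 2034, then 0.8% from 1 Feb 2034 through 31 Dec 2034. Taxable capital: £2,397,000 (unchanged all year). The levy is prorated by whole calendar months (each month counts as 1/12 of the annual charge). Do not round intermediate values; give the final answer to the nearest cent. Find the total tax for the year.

£20,973.75

1 Jan – 31 Jan 2034: 1 month at 1.7% → £2,397,000 × 1.7% × 1/12 = £3,395.7500
1 Feb – 31 Dec 2034: 11 months at 0.8% → £2,397,000 × 0.8% × 11/12 = £17,578.0000
Total = £20,973.7500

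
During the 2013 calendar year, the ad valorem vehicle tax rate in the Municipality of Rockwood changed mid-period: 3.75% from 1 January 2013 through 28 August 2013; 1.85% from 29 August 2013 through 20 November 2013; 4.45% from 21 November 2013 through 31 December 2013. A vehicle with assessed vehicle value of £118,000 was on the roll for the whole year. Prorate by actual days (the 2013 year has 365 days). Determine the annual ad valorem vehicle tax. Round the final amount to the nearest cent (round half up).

£4,001.82

1 January – 28 August 2013: 240 days at 3.75% → £118,000 × 3.75% × 240/365 = £2,909.5890
29 August – 20 November 2013: 84 days at 1.85% → £118,000 × 1.85% × 84/365 = £502.3890
21 November – 31 December 2013: 41 days at 4.45% → £118,000 × 4.45% × 41/365 = £589.8384
Total = £4,001.8164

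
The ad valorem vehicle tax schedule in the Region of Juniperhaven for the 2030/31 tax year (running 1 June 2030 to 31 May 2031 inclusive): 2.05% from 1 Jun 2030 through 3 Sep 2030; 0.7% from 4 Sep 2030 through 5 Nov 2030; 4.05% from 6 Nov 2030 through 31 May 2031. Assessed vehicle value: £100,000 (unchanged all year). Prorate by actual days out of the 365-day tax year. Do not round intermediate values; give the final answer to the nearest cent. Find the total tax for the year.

1 Jun – 3 Sep 2030: 95 days at 2.05% → £100,000 × 2.05% × 95/365 = £533.5616
4 Sep – 5 Nov 2030: 63 days at 0.7% → £100,000 × 0.7% × 63/365 = £120.8219
6 Nov 2030 – 31 May 2031: 207 days at 4.05% → £100,000 × 4.05% × 207/365 = £2,296.8493
Total = £2,951.2329

£2,951.23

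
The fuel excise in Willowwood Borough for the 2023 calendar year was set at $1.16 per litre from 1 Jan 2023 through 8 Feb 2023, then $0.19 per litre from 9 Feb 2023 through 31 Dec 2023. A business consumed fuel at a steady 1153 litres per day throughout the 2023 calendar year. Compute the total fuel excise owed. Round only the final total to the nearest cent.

$123,578.54

1 Jan – 8 Feb 2023: 39 days × 1153 litres/day = 44,967 litres at $1.16/litre → $52,161.72
9 Feb – 31 Dec 2023: 326 days × 1153 litres/day = 375,878 litres at $0.19/litre → $71,416.82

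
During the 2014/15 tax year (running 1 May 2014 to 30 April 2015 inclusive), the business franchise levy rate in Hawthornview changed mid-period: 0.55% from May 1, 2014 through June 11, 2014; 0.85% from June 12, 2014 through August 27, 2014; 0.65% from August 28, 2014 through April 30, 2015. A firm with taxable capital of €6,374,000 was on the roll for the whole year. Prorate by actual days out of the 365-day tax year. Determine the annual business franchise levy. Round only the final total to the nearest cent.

May 1 – June 11, 2014: 42 days at 0.55% → €6,374,000 × 0.55% × 42/365 = €4,033.9562
June 12 – August 27, 2014: 77 days at 0.85% → €6,374,000 × 0.85% × 77/365 = €11,429.5425
August 28, 2014 – April 30, 2015: 246 days at 0.65% → €6,374,000 × 0.65% × 246/365 = €27,923.3589
Total = €43,386.8575

€43,386.86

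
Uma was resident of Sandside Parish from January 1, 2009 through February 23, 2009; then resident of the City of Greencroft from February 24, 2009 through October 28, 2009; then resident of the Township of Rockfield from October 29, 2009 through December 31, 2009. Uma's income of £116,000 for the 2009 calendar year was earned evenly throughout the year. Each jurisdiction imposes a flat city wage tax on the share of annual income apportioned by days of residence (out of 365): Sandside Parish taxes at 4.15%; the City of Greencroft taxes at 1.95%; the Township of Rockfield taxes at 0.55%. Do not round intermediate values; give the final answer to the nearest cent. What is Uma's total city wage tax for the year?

£2,354.80

Sandside Parish, January 1 – February 23, 2009: 54 days → £116,000 × 4.15% × 54/365 = £712.2082
The City of Greencroft, February 24 – October 28, 2009: 247 days → £116,000 × 1.95% × 247/365 = £1,530.7233
The Township of Rockfield, October 29 – December 31, 2009: 64 days → £116,000 × 0.55% × 64/365 = £111.8685
Total = £2,354.8000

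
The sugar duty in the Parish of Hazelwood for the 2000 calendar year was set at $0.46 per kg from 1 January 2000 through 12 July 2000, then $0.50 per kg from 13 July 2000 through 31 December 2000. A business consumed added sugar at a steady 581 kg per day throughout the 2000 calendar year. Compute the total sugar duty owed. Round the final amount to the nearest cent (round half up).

$101,814.44

1 January – 12 July 2000: 194 days × 581 kg/day = 112,714 kg at $0.46/kg → $51,848.44
13 July – 31 December 2000: 172 days × 581 kg/day = 99,932 kg at $0.50/kg → $49,966.00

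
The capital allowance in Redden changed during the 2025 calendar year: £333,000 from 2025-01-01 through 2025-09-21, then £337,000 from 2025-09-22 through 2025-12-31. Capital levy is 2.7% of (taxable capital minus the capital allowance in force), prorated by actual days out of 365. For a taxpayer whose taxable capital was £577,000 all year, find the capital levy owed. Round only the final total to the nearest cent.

£6,558.12

2025-01-01 to 2025-09-21: 264 days, exemption £333,000 → (£577,000 − £333,000) × 2.7% × 264/365 = £4,765.0192
2025-09-22 to 2025-12-31: 101 days, exemption £337,000 → (£577,000 − £337,000) × 2.7% × 101/365 = £1,793.0959
Total = £6,558.1151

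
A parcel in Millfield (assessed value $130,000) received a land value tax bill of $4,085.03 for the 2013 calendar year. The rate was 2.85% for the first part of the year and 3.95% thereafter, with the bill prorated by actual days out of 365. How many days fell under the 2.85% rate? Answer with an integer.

Let d = days at the first rate; then 365 − d days at the second rate.
$130,000 × [2.85%·d + 3.95%·(365−d)] / 365 = $4,085.03
Solving gives d = 268, so the new rate took effect on 26 September 2013.

268 days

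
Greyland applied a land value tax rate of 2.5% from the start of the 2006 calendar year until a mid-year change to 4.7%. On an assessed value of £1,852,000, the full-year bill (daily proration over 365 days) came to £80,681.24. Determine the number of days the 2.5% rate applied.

Let d = days at the first rate; then 365 − d days at the second rate.
£1,852,000 × [2.5%·d + 4.7%·(365−d)] / 365 = £80,681.24
Solving gives d = 57, so the new rate took effect on 27 February 2006.

57 days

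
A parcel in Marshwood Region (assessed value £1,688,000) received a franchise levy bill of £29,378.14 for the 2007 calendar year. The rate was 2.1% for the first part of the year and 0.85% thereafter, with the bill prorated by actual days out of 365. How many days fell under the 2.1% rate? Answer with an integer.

260 days

Let d = days at the first rate; then 365 − d days at the second rate.
£1,688,000 × [2.1%·d + 0.85%·(365−d)] / 365 = £29,378.14
Solving gives d = 260, so the new rate took effect on 18 September 2007.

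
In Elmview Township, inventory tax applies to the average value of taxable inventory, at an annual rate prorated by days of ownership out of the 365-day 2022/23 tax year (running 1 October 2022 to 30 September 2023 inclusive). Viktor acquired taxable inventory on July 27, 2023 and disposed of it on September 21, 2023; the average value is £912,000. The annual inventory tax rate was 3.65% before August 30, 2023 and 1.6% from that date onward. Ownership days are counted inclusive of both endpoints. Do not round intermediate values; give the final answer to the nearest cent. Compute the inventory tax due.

July 27 – August 29, 2023: 34 days at 3.65% → £912,000 × 3.65% × 34/365 = £3,100.8000
August 30 – September 21, 2023: 23 days at 1.6% → £912,000 × 1.6% × 23/365 = £919.4959
Total = £4,020.2959

£4,020.30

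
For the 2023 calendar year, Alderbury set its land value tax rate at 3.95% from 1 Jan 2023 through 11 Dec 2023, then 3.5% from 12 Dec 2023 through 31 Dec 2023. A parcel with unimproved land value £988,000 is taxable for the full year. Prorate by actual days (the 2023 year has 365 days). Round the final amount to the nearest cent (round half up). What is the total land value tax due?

£38,782.38

1 Jan – 11 Dec 2023: 345 days at 3.95% → £988,000 × 3.95% × 345/365 = £36,887.5890
12 Dec – 31 Dec 2023: 20 days at 3.5% → £988,000 × 3.5% × 20/365 = £1,894.7945
Total = £38,782.3836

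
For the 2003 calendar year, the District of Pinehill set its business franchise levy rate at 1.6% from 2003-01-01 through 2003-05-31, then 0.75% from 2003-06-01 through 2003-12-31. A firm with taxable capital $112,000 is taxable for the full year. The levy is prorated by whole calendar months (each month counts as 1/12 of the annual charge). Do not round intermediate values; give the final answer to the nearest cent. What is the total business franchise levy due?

2003-01-01 to 2003-05-31: 5 months at 1.6% → $112,000 × 1.6% × 5/12 = $746.6667
2003-06-01 to 2003-12-31: 7 months at 0.75% → $112,000 × 0.75% × 7/12 = $490.0000
Total = $1,236.6667

$1,236.67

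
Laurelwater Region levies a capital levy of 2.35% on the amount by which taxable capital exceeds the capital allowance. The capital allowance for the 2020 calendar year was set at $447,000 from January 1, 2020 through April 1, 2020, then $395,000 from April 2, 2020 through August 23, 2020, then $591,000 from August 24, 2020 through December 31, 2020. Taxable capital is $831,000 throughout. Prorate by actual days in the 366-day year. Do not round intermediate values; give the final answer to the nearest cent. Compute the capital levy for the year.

January 1 – April 1, 2020: 92 days, exemption $447,000 → ($831,000 − $447,000) × 2.35% × 92/366 = $2,268.3279
April 2 – August 23, 2020: 144 days, exemption $395,000 → ($831,000 − $395,000) × 2.35% × 144/366 = $4,031.2131
August 24 – December 31, 2020: 130 days, exemption $591,000 → ($831,000 − $591,000) × 2.35% × 130/366 = $2,003.2787
Total = $8,302.8197

$8,302.82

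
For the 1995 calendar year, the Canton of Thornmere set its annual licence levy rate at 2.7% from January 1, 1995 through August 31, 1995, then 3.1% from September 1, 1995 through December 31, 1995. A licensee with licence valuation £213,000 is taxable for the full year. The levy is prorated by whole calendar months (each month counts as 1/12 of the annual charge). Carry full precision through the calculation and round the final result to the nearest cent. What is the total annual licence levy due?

£6,035.00

January 1 – August 31, 1995: 8 months at 2.7% → £213,000 × 2.7% × 8/12 = £3,834.0000
September 1 – December 31, 1995: 4 months at 3.1% → £213,000 × 3.1% × 4/12 = £2,201.0000
Total = £6,035.0000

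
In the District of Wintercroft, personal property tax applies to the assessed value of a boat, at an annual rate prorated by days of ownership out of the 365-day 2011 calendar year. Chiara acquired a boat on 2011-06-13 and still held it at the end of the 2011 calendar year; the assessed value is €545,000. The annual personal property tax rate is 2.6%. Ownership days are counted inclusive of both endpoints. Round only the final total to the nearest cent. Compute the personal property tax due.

€7,842.03

Days held (2011-06-13 to 2011-12-31): 202 out of 365
Tax = €545,000 × 2.6% × 202/365 = €7,842.0274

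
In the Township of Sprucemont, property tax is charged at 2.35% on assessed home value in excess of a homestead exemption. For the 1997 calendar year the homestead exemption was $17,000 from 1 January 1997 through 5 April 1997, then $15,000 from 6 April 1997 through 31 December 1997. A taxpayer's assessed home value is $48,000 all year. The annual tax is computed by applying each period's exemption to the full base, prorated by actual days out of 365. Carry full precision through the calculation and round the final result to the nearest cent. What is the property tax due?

1 January – 5 April 1997: 95 days, exemption $17,000 → ($48,000 − $17,000) × 2.35% × 95/365 = $189.6096
6 April – 31 December 1997: 270 days, exemption $15,000 → ($48,000 − $15,000) × 2.35% × 270/365 = $573.6575
Total = $763.2671

$763.27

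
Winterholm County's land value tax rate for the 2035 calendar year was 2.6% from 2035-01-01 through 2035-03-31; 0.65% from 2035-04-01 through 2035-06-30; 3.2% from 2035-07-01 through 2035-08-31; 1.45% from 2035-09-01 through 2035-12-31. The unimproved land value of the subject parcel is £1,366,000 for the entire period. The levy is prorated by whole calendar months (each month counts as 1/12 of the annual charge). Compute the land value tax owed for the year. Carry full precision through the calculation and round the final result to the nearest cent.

£24,986.42

2035-01-01 to 2035-03-31: 3 months at 2.6% → £1,366,000 × 2.6% × 3/12 = £8,879.0000
2035-04-01 to 2035-06-30: 3 months at 0.65% → £1,366,000 × 0.65% × 3/12 = £2,219.7500
2035-07-01 to 2035-08-31: 2 months at 3.2% → £1,366,000 × 3.2% × 2/12 = £7,285.3333
2035-09-01 to 2035-12-31: 4 months at 1.45% → £1,366,000 × 1.45% × 4/12 = £6,602.3333
Total = £24,986.4167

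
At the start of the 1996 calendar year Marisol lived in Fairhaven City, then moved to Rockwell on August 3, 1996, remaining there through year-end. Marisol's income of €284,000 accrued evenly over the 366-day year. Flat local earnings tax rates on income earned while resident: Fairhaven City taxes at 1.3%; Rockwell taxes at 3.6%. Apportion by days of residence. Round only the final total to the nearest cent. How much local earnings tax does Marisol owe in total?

Fairhaven City, January 1 – August 2, 1996: 215 days → €284,000 × 1.3% × 215/366 = €2,168.7978
Rockwell, August 3 – December 31, 1996: 151 days → €284,000 × 3.6% × 151/366 = €4,218.0984
Total = €6,386.8962

€6,386.90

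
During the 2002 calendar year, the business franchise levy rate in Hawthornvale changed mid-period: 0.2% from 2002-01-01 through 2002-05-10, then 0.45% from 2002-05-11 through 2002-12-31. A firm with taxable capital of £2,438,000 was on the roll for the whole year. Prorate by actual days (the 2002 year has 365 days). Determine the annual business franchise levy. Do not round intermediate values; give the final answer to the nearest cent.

£8,800.18

2002-01-01 to 2002-05-10: 130 days at 0.2% → £2,438,000 × 0.2% × 130/365 = £1,736.6575
2002-05-11 to 2002-12-31: 235 days at 0.45% → £2,438,000 × 0.45% × 235/365 = £7,063.5205
Total = £8,800.1781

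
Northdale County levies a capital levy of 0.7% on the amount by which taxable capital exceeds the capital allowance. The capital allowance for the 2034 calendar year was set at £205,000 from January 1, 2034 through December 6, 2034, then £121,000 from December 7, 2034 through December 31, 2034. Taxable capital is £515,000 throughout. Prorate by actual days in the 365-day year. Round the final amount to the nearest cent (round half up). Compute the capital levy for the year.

January 1 – December 6, 2034: 340 days, exemption £205,000 → (£515,000 − £205,000) × 0.7% × 340/365 = £2,021.3699
December 7 – December 31, 2034: 25 days, exemption £121,000 → (£515,000 − £121,000) × 0.7% × 25/365 = £188.9041
Total = £2,210.2740

£2,210.27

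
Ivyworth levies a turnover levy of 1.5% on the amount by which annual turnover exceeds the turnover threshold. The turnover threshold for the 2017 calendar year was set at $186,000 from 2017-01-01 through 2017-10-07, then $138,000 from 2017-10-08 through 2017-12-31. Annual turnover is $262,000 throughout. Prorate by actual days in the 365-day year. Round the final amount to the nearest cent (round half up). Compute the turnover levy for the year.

$1,307.67

2017-01-01 to 2017-10-07: 280 days, exemption $186,000 → ($262,000 − $186,000) × 1.5% × 280/365 = $874.5205
2017-10-08 to 2017-12-31: 85 days, exemption $138,000 → ($262,000 − $138,000) × 1.5% × 85/365 = $433.1507
Total = $1,307.6712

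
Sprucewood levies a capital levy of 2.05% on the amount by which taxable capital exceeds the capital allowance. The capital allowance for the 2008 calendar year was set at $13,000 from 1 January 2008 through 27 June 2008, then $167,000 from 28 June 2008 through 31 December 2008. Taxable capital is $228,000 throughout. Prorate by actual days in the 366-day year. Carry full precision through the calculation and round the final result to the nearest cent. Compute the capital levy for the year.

1 January – 27 June 2008: 179 days, exemption $13,000 → ($228,000 − $13,000) × 2.05% × 179/366 = $2,155.5806
28 June – 31 December 2008: 187 days, exemption $167,000 → ($228,000 − $167,000) × 2.05% × 187/366 = $638.9167
Total = $2,794.4973

$2,794.50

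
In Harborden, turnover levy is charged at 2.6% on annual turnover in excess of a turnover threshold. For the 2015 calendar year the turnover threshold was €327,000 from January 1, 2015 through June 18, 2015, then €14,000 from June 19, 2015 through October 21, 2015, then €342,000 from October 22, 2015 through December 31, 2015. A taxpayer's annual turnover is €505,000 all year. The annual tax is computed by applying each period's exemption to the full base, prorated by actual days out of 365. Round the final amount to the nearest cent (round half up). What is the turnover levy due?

€7,339.12

January 1 – June 18, 2015: 169 days, exemption €327,000 → (€505,000 − €327,000) × 2.6% × 169/365 = €2,142.8274
June 19 – October 21, 2015: 125 days, exemption €14,000 → (€505,000 − €14,000) × 2.6% × 125/365 = €4,371.9178
October 22 – December 31, 2015: 71 days, exemption €342,000 → (€505,000 − €342,000) × 2.6% × 71/365 = €824.3781
Total = €7,339.1233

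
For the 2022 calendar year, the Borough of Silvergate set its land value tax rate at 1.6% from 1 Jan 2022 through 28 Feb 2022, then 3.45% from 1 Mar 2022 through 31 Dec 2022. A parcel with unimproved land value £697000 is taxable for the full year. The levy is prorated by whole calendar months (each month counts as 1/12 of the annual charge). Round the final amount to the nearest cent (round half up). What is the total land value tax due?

£21897.42

1 Jan – 28 Feb 2022: 2 months at 1.6% → £697000 × 1.6% × 2/12 = £1858.6667
1 Mar – 31 Dec 2022: 10 months at 3.45% → £697000 × 3.45% × 10/12 = £20038.7500
Total = £21897.4167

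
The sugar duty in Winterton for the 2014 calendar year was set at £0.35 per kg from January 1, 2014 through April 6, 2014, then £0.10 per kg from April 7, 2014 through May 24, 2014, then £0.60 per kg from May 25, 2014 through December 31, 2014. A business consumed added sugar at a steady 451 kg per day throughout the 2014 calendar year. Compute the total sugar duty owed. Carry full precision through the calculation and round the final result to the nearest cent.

£77,121.00

January 1 – April 6, 2014: 96 days × 451 kg/day = 43,296 kg at £0.35/kg → £15,153.60
April 7 – May 24, 2014: 48 days × 451 kg/day = 21,648 kg at £0.10/kg → £2,164.80
May 25 – December 31, 2014: 221 days × 451 kg/day = 99,671 kg at £0.60/kg → £59,802.60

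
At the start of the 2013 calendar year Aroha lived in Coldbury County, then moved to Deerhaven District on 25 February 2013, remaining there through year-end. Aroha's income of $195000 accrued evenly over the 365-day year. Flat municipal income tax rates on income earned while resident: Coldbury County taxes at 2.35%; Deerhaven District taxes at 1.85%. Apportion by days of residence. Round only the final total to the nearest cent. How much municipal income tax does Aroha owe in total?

Coldbury County, 1 January – 24 February 2013: 55 days → $195000 × 2.35% × 55/365 = $690.5137
Deerhaven District, 25 February – 31 December 2013: 310 days → $195000 × 1.85% × 310/365 = $3063.9041
Total = $3754.4178

$3754.42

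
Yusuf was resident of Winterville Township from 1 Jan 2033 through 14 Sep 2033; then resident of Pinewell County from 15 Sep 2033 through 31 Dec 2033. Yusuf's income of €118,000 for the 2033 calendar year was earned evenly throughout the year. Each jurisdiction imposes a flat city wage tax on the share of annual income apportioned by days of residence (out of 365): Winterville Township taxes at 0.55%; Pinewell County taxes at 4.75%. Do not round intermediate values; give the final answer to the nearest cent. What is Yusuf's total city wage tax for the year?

Winterville Township, 1 Jan – 14 Sep 2033: 257 days → €118,000 × 0.55% × 257/365 = €456.9671
Pinewell County, 15 Sep – 31 Dec 2033: 108 days → €118,000 × 4.75% × 108/365 = €1,658.4658
Total = €2,115.4329

€2,115.43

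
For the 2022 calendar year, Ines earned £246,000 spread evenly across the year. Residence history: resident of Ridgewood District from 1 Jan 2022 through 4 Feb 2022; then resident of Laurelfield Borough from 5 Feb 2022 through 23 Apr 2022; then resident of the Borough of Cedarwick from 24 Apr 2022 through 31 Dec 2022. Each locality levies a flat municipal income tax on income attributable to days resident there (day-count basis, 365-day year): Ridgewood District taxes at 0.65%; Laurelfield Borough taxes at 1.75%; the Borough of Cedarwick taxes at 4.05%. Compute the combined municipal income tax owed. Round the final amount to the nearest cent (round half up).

Ridgewood District, 1 Jan – 4 Feb 2022: 35 days → £246,000 × 0.65% × 35/365 = £153.3288
Laurelfield Borough, 5 Feb – 23 Apr 2022: 78 days → £246,000 × 1.75% × 78/365 = £919.9726
The Borough of Cedarwick, 24 Apr – 31 Dec 2022: 252 days → £246,000 × 4.05% × 252/365 = £6,878.5644
Total = £7,951.8658

£7,951.87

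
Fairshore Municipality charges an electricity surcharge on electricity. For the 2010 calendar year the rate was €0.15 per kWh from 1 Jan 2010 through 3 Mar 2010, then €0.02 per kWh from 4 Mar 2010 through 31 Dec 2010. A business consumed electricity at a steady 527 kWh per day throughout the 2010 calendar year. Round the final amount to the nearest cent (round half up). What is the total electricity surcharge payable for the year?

€8,094.72

1 Jan – 3 Mar 2010: 62 days × 527 kWh/day = 32,674 kWh at €0.15/kWh → €4,901.10
4 Mar – 31 Dec 2010: 303 days × 527 kWh/day = 159,681 kWh at €0.02/kWh → €3,193.62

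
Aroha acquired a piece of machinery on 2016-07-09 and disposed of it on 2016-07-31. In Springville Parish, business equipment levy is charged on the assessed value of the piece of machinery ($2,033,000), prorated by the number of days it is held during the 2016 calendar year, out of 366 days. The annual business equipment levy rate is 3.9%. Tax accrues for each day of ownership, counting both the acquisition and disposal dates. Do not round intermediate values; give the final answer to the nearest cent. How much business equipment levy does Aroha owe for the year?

Days held (2016-07-09 to 2016-07-31): 23 out of 366
Tax = $2,033,000 × 3.9% × 23/366 = $4,982.5164

$4,982.52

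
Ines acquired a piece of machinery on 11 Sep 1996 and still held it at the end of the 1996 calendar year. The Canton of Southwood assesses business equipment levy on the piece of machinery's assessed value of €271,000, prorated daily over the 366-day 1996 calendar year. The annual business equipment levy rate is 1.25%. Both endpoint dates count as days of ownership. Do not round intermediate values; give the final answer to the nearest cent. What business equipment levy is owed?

Days held (11 Sep – 31 Dec 1996): 112 out of 366
Tax = €271,000 × 1.25% × 112/366 = €1,036.6120

€1,036.61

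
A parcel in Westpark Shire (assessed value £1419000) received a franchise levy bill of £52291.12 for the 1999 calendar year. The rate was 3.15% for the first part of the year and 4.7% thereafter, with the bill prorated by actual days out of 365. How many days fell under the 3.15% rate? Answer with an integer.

Let d = days at the first rate; then 365 − d days at the second rate.
£1419000 × [3.15%·d + 4.7%·(365−d)] / 365 = £52291.12
Solving gives d = 239, so the new rate took effect on 28 Aug 1999.

239 days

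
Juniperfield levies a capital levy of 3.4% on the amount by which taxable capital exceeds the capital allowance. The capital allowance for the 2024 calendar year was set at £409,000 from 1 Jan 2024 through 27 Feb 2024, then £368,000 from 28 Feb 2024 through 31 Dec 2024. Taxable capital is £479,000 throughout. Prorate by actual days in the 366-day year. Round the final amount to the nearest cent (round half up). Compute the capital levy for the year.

1 Jan – 27 Feb 2024: 58 days, exemption £409,000 → (£479,000 − £409,000) × 3.4% × 58/366 = £377.1585
28 Feb – 31 Dec 2024: 308 days, exemption £368,000 → (£479,000 − £368,000) × 3.4% × 308/366 = £3,175.9344
Total = £3,553.0929

£3,553.09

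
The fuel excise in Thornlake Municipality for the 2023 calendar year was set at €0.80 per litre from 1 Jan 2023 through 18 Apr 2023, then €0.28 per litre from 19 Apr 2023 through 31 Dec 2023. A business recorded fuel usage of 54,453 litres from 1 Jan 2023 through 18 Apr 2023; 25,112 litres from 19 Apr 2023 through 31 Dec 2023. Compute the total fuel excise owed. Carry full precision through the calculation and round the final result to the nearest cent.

€50593.76

1 Jan – 18 Apr 2023: 54,453 litres at €0.80/litre → €43562.40
19 Apr – 31 Dec 2023: 25,112 litres at €0.28/litre → €7031.36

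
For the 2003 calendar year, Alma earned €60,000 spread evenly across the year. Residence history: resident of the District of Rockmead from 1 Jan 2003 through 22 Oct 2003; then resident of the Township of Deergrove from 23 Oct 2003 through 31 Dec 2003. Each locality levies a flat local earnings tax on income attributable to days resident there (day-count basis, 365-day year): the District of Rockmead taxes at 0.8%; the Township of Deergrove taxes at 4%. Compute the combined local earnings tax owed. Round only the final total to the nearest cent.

€848.22

The District of Rockmead, 1 Jan – 22 Oct 2003: 295 days → €60,000 × 0.8% × 295/365 = €387.9452
The Township of Deergrove, 23 Oct – 31 Dec 2003: 70 days → €60,000 × 4% × 70/365 = €460.2740
Total = €848.2192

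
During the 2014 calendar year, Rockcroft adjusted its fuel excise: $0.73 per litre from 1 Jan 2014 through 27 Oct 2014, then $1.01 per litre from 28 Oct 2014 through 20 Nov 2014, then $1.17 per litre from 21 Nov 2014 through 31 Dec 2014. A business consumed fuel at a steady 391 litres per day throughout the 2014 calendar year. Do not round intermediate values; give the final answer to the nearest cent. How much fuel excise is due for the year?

1 Jan – 27 Oct 2014: 300 days × 391 litres/day = 117,300 litres at $0.73/litre → $85,629.00
28 Oct – 20 Nov 2014: 24 days × 391 litres/day = 9,384 litres at $1.01/litre → $9,477.84
21 Nov – 31 Dec 2014: 41 days × 391 litres/day = 16,031 litres at $1.17/litre → $18,756.27

$113,863.11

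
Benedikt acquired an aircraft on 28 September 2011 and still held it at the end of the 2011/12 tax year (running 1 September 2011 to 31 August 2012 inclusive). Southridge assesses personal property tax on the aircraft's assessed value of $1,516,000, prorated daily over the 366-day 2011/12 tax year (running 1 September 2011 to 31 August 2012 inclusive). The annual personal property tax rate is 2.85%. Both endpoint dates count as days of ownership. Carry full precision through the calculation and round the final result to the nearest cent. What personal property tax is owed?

$40,018.67

Days held (28 September 2011 – 31 August 2012): 339 out of 366
Tax = $1,516,000 × 2.85% × 339/366 = $40,018.6721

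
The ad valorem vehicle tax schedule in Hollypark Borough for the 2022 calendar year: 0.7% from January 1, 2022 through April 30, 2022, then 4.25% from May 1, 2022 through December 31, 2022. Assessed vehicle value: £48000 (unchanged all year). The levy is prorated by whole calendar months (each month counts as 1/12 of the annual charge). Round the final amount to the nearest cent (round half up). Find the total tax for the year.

January 1 – April 30, 2022: 4 months at 0.7% → £48000 × 0.7% × 4/12 = £112.0000
May 1 – December 31, 2022: 8 months at 4.25% → £48000 × 4.25% × 8/12 = £1360.0000
Total = £1472.0000

£1472.00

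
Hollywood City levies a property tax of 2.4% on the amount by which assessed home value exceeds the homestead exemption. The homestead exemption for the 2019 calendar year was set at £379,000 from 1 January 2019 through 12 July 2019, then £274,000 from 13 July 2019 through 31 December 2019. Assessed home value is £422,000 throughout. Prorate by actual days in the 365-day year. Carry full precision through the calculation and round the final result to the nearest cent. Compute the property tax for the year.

£2,219.51

1 January – 12 July 2019: 193 days, exemption £379,000 → (£422,000 − £379,000) × 2.4% × 193/365 = £545.6877
13 July – 31 December 2019: 172 days, exemption £274,000 → (£422,000 − £274,000) × 2.4% × 172/365 = £1,673.8192
Total = £2,219.5068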